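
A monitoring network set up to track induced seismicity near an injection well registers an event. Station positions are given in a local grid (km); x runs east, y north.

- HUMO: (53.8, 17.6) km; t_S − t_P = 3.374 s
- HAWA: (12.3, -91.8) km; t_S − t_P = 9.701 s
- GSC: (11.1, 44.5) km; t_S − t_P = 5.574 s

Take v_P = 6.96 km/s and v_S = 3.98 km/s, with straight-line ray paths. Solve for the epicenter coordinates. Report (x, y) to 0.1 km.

30.6 km east, -3.5 km north

Distance from S−P lag: d = Δt · v_P v_S / (v_P − v_S) = Δt · (6.96·3.98)/(6.96−3.98) ≈ 9.2956·Δt.
So d_HUMO = 31.36, d_HAWA = 90.18, d_GSC = 51.81 km.
Circle about each station: (x − 53.8)² + (y − 17.6)² = 31.36²; (x − 12.3)² + (y + 91.8)² = 90.18²; (x − 11.1)² + (y − 44.5)² = 51.81².
Subtracting the HUMO equation from the HAWA and GSC equations removes the quadratic terms:
-83.0 x − 218.8 y = -1774.65
-85.4 x + 53.8 y = -2801.57
Solving the 2×2 system: x ≈ 30.6, y ≈ -3.5 km.
Check against HUMO (with the unrounded x, y): √((x − 53.8)²+(y − 17.6)²) = 31.36 ≈ 31.36 km. ✓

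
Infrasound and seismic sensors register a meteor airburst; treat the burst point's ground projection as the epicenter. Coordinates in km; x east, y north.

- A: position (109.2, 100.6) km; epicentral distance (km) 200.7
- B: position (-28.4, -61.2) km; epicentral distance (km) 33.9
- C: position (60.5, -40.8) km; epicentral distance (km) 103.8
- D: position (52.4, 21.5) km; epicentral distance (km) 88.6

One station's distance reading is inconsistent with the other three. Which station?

D

Solve using three stations at a time. Using A, B, C (subtract circle equations pairwise → linear system) gives (x, y) ≈ (-42.8, -30.5).
Distances from that point to each station vs reported:
  A: calculated 200.7 vs reported 200.7 → residual 0.0 km
  B: calculated 33.9 vs reported 33.9 → residual 0.0 km
  C: calculated 103.8 vs reported 103.8 → residual 0.0 km
  D: calculated 108.5 vs reported 88.6 → residual 19.9 km
A, B, C are mutually consistent (residuals ≈ 0); D is off by 19.9 km.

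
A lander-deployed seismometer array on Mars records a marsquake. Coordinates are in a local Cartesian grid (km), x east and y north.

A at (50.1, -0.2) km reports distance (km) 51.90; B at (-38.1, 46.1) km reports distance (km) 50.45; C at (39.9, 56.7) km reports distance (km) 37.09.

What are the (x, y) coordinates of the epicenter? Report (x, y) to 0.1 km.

Circle about each station: (x − 50.1)² + (y + 0.2)² = 51.90²; (x + 38.1)² + (y − 46.1)² = 50.45²; (x − 39.9)² + (y − 56.7)² = 37.09².
Subtracting pairs of circle equations eliminates x²+y² and gives linear equations (the radical axes):
-176.4 x + 92.6 y = 1215.18
-20.4 x + 113.8 y = 3614.79
Solving the 2×2 system: x ≈ 10.8, y ≈ 33.7 km.

10.8 km east, 33.7 km north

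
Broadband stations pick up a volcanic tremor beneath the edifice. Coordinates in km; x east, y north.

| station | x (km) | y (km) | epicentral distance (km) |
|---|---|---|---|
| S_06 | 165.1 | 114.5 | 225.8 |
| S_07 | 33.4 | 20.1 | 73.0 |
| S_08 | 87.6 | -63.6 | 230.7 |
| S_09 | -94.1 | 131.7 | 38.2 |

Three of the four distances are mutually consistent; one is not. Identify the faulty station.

S_07

Solve using three stations at a time. Using S_06, S_08, S_09 (subtract circle equations pairwise → linear system) gives (x, y) ≈ (-60.7, 113.1).
Distances from that point to each station vs reported:
  S_06: calculated 225.8 vs reported 225.8 → residual 0.0 km
  S_07: calculated 132.3 vs reported 73.0 → residual 59.3 km
  S_08: calculated 230.7 vs reported 230.7 → residual 0.0 km
  S_09: calculated 38.2 vs reported 38.2 → residual 0.0 km
S_06, S_08, S_09 are mutually consistent (residuals ≈ 0); S_07 is off by 59.3 km.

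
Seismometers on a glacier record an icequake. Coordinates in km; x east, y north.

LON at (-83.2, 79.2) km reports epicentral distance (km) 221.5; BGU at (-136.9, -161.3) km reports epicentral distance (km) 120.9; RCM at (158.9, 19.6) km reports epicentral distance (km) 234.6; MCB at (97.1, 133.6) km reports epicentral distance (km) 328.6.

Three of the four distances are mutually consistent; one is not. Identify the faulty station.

Solve using three stations at a time. Using LON, BGU, RCM (subtract circle equations pairwise → linear system) gives (x, y) ≈ (-19.4, -132.9).
Distances from that point to each station vs reported:
  LON: calculated 221.5 vs reported 221.5 → residual 0.0 km
  BGU: calculated 120.9 vs reported 120.9 → residual 0.0 km
  RCM: calculated 234.6 vs reported 234.6 → residual 0.0 km
  MCB: calculated 290.8 vs reported 328.6 → residual 37.8 km
LON, BGU, RCM are mutually consistent (residuals ≈ 0); MCB is off by 37.8 km.

MCB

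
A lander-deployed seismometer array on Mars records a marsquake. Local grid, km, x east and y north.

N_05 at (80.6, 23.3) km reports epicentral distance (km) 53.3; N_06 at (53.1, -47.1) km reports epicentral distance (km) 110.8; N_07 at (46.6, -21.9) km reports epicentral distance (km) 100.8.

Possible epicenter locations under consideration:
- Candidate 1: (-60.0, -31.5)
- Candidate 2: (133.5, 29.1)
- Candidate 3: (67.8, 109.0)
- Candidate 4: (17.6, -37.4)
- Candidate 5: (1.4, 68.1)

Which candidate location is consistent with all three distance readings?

For each candidate, compare |candidate − station| to the reported distance:
Candidate 1: residuals N_05 97.6, N_06 3.4, N_07 6.2 → max 97.6 km
Candidate 2: residuals N_05 0.1, N_06 0.0, N_07 0.0 → max 0.1 km
Candidate 3: residuals N_05 33.4, N_06 46.0, N_07 31.8 → max 46.0 km
Candidate 4: residuals N_05 34.2, N_06 74.0, N_07 67.9 → max 74.0 km
Candidate 5: residuals N_05 37.7, N_06 15.5, N_07 0.1 → max 37.7 km
Only Candidate 2 has all residuals ≈ 0.

Candidate 2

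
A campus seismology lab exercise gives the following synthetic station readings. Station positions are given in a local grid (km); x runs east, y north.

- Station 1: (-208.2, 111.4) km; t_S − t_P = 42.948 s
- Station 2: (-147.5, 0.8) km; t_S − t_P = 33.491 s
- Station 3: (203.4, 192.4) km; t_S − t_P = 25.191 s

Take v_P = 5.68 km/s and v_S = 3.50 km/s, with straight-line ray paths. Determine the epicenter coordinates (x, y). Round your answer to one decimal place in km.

(156.1, -32.4)

Distance from S−P lag: d = Δt · v_P v_S / (v_P − v_S) = Δt · (5.68·3.50)/(5.68−3.50) ≈ 9.1193·Δt.
So d_Station 1 = 391.65, d_Station 2 = 305.41, d_Station 3 = 229.72 km.
Circle about each station: (x + 208.2)² + (y − 111.4)² = 391.65²; (x + 147.5)² + (y − 0.8)² = 305.41²; (x − 203.4)² + (y − 192.4)² = 229.72².
Subtracting the Station 1 equation from the Station 2 and Station 3 equations removes the quadratic terms:
121.4 x − 221.2 y = 26114.14
823.2 x + 162.0 y = 123250.56
Solving the 2×2 system: x ≈ 156.1, y ≈ -32.4 km.
Check against Station 1 (with the unrounded x, y): √((x + 208.2)²+(y − 111.4)²) = 391.65 ≈ 391.65 km. ✓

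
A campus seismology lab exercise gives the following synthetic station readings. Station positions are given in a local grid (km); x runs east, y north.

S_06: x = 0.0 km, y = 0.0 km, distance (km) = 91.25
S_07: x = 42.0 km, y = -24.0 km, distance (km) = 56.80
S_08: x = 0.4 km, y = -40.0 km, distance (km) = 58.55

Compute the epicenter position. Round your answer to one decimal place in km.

Circle about each station: x² + y² = 91.25²; (x − 42.0)² + (y + 24.0)² = 56.80²; (x − 0.4)² + (y + 40.0)² = 58.55².
Subtracting the S_06 equation from the S_07 and S_08 equations removes the quadratic terms:
84.0 x − 48.0 y = 7440.32
0.8 x − 80.0 y = 6498.62
Solving the 2×2 system: x ≈ 42.4, y ≈ -80.8 km.
Check against S_06 (with the unrounded x, y): √(x²+y²) = 91.26 ≈ 91.25 km. ✓

42.4 km east, -80.8 km north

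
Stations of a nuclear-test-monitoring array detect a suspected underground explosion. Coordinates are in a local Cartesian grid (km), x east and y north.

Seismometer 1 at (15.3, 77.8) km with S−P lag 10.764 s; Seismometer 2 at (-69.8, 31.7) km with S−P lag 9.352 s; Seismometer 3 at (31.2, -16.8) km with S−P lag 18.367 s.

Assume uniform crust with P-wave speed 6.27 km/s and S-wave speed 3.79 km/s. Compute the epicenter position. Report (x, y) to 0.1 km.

Distance from S−P lag: d = Δt · v_P v_S / (v_P − v_S) = Δt · (6.27·3.79)/(6.27−3.79) ≈ 9.5820·Δt.
So d_Seismometer 1 = 103.14, d_Seismometer 2 = 89.61, d_Seismometer 3 = 175.99 km.
Circle about each station: (x − 15.3)² + (y − 77.8)² = 103.14²; (x + 69.8)² + (y − 31.7)² = 89.61²; (x − 31.2)² + (y + 16.8)² = 175.99².
Subtracting the Seismometer 1 equation from the Seismometer 2 and Seismometer 3 equations removes the quadratic terms:
-170.2 x − 92.2 y = 2197.91
31.8 x − 189.2 y = -25365.87
Solving the 2×2 system: x ≈ -78.4, y ≈ 120.9 km.

-78.4 km east, 120.9 km north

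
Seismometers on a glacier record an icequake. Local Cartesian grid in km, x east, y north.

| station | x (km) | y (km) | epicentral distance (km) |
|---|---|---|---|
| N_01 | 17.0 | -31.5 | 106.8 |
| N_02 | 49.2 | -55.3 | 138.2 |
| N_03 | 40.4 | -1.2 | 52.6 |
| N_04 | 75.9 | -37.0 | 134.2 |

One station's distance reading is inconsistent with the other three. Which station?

N_03

Solve using three stations at a time. Using N_01, N_02, N_04 (subtract circle equations pairwise → linear system) gives (x, y) ≈ (0.5, 74.1).
Distances from that point to each station vs reported:
  N_01: calculated 106.9 vs reported 106.8 → residual 0.1 km
  N_02: calculated 138.3 vs reported 138.2 → residual 0.1 km
  N_03: calculated 85.2 vs reported 52.6 → residual 32.6 km
  N_04: calculated 134.3 vs reported 134.2 → residual 0.1 km
N_01, N_02, N_04 are mutually consistent (residuals ≈ 0); N_03 is off by 32.6 km.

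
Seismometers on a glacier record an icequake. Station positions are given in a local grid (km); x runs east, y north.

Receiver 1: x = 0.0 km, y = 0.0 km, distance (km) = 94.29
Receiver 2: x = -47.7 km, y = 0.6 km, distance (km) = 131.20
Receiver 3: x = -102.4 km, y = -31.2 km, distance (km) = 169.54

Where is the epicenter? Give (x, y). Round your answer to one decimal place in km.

Circle about each station: x² + y² = 94.29²; (x + 47.7)² + (y − 0.6)² = 131.20²; (x + 102.4)² + (y + 31.2)² = 169.54².
Subtracting the Receiver 1 equation from the Receiver 2 and Receiver 3 equations removes the quadratic terms:
-95.4 x + 1.2 y = -6047.19
-204.8 x − 62.4 y = -8394.01
Solving the 2×2 system: x ≈ 62.5, y ≈ -70.6 km.

x ≈ 62.5 km, y ≈ -70.6 km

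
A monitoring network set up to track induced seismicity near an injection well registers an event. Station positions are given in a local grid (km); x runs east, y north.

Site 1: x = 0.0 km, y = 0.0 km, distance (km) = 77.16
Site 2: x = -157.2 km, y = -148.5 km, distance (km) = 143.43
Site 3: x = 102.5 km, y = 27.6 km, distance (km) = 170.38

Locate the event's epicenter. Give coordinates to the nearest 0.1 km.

(-39.8, -66.1)

Circle about each station: x² + y² = 77.16²; (x + 157.2)² + (y + 148.5)² = 143.43²; (x − 102.5)² + (y − 27.6)² = 170.38².
Subtracting pairs of circle equations eliminates x²+y² and gives linear equations (the radical axes):
-314.4 x − 297.0 y = 32145.59
205.0 x + 55.2 y = -11807.67
Solving the 2×2 system: x ≈ -39.8, y ≈ -66.1 km.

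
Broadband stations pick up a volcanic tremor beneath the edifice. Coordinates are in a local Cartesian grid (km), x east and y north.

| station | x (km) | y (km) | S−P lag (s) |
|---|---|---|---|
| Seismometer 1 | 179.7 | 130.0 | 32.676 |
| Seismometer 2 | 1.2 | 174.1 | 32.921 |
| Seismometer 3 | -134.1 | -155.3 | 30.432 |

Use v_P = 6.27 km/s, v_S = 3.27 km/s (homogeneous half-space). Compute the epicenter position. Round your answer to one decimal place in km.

(43.4, -46.9)

Distance from S−P lag: d = Δt · v_P v_S / (v_P − v_S) = Δt · (6.27·3.27)/(6.27−3.27) ≈ 6.8343·Δt.
So d_Seismometer 1 = 223.32, d_Seismometer 2 = 224.99, d_Seismometer 3 = 207.98 km.
Circle about each station: (x − 179.7)² + (y − 130.0)² = 223.32²; (x − 1.2)² + (y − 174.1)² = 224.99²; (x + 134.1)² + (y + 155.3)² = 207.98².
Subtracting pairs of circle equations eliminates x²+y² and gives linear equations (the radical axes):
-357.0 x + 88.2 y = -19628.52
-627.6 x − 570.6 y = -475.05
Solving the 2×2 system: x ≈ 43.4, y ≈ -46.9 km.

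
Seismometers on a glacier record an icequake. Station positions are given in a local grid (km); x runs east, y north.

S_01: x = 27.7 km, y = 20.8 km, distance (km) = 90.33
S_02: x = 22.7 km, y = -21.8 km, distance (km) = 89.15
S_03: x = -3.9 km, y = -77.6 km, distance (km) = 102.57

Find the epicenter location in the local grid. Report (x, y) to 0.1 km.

-61.6 km east, 7.2 km north

Circle about each station: (x − 27.7)² + (y − 20.8)² = 90.33²; (x − 22.7)² + (y + 21.8)² = 89.15²; (x + 3.9)² + (y + 77.6)² = 102.57².
Subtracting the S_01 equation from the S_02 and S_03 equations removes the quadratic terms:
-10.0 x − 85.2 y = 2.39
-63.2 x − 196.8 y = 2475.94
Solving the 2×2 system: x ≈ -61.6, y ≈ 7.2 km.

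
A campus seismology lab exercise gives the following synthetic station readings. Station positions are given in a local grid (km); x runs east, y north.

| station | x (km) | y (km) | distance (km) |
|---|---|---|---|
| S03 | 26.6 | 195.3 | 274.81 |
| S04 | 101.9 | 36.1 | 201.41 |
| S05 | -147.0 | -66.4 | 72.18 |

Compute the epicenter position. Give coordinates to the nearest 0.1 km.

Circle about each station: (x − 26.6)² + (y − 195.3)² = 274.81²; (x − 101.9)² + (y − 36.1)² = 201.41²; (x + 147.0)² + (y + 66.4)² = 72.18².
Subtracting the S03 equation from the S04 and S05 equations removes the quadratic terms:
150.6 x − 318.4 y = 7791.72
-347.2 x − 523.4 y = 57478.89
Solving the 2×2 system: x ≈ -75.1, y ≈ -60.0 km.

(-75.1, -60.0)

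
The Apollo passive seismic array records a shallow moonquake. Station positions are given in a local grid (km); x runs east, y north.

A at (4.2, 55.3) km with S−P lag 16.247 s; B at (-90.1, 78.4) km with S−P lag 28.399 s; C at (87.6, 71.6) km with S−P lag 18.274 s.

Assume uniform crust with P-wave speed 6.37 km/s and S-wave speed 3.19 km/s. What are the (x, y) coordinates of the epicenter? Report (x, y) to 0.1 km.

(48.7, -38.5)

Distance from S−P lag: d = Δt · v_P v_S / (v_P − v_S) = Δt · (6.37·3.19)/(6.37−3.19) ≈ 6.3900·Δt.
So d_A = 103.82, d_B = 181.47, d_C = 116.77 km.
Circle about each station: (x − 4.2)² + (y − 55.3)² = 103.82²; (x + 90.1)² + (y − 78.4)² = 181.47²; (x − 87.6)² + (y − 71.6)² = 116.77².
Subtracting pairs of circle equations eliminates x²+y² and gives linear equations (the radical axes):
-188.6 x + 46.2 y = -10963.93
166.8 x + 32.6 y = 6867.95
Solving the 2×2 system: x ≈ 48.7, y ≈ -38.5 km.
Check against A (with the unrounded x, y): √((x − 4.2)²+(y − 55.3)²) = 103.83 ≈ 103.82 km. ✓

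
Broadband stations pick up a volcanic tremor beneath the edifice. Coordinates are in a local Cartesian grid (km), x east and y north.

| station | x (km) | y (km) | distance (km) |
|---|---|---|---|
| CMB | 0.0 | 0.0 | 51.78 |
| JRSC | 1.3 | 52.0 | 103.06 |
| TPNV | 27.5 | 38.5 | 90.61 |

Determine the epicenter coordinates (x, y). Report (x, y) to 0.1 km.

x ≈ 11.0 km, y ≈ -50.6 km

Circle about each station: x² + y² = 51.78²; (x − 1.3)² + (y − 52.0)² = 103.06²; (x − 27.5)² + (y − 38.5)² = 90.61².
Subtracting the CMB equation from the JRSC and TPNV equations removes the quadratic terms:
2.6 x + 104.0 y = -5234.51
55.0 x + 77.0 y = -3290.50
Solving the 2×2 system: x ≈ 11.0, y ≈ -50.6 km.
Check against CMB (with the unrounded x, y): √(x²+y²) = 51.79 ≈ 51.78 km. ✓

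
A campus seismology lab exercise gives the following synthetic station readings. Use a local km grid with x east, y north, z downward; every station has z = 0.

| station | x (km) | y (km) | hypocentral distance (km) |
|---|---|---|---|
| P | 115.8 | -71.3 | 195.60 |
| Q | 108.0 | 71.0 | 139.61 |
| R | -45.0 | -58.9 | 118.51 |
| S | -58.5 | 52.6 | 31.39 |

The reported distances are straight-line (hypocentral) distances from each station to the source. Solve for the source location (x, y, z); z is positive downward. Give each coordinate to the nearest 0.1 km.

x ≈ -30.4 km, y ≈ 58.0 km, depth ≈ 12.9 km

Each station gives a sphere (x−x_i)² + (y−y_i)² + z² = d_i² (stations at z=0).
Subtracting the P sphere from Q and R: z² cancels, leaving linear equations in x and y:
-15.6 x + 284.6 y = 16980.08
-321.6 x + 24.8 y = 11215.62
Solving: x ≈ -30.402, y ≈ 57.997 km (keep extra digits for the depth step; rounded: -30.4, 58.0).
Then from the P sphere: z² = 195.60² − (x − 115.8)² − (y + 71.3)² with x = -30.402, y = 57.997, so z ≈ 12.908 ≈ 12.9 km.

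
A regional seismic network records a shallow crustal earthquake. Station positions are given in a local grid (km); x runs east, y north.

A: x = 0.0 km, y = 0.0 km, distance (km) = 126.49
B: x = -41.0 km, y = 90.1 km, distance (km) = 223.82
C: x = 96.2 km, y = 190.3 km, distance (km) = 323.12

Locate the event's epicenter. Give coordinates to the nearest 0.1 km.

x ≈ 22.9 km, y ≈ -124.4 km

Circle about each station: x² + y² = 126.49²; (x + 41.0)² + (y − 90.1)² = 223.82²; (x − 96.2)² + (y − 190.3)² = 323.12².
Subtracting the A equation from the B and C equations removes the quadratic terms:
-82.0 x + 180.2 y = -24296.66
192.4 x + 380.6 y = -42938.28
Solving the 2×2 system: x ≈ 22.9, y ≈ -124.4 km.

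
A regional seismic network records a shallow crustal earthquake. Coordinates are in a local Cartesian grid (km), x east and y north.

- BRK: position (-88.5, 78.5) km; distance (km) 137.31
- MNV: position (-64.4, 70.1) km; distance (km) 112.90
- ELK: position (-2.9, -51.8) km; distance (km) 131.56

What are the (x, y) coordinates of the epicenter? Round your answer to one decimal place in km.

Circle about each station: (x + 88.5)² + (y − 78.5)² = 137.31²; (x + 64.4)² + (y − 70.1)² = 112.90²; (x + 2.9)² + (y + 51.8)² = 131.56².
Subtracting the BRK equation from the MNV and ELK equations removes the quadratic terms:
48.2 x − 16.8 y = 1174.50
171.2 x − 260.6 y = -9756.85
Solving the 2×2 system: x ≈ 48.5, y ≈ 69.3 km.
Check against BRK (with the unrounded x, y): √((x + 88.5)²+(y − 78.5)²) = 137.34 ≈ 137.31 km. ✓

48.5 km east, 69.3 km north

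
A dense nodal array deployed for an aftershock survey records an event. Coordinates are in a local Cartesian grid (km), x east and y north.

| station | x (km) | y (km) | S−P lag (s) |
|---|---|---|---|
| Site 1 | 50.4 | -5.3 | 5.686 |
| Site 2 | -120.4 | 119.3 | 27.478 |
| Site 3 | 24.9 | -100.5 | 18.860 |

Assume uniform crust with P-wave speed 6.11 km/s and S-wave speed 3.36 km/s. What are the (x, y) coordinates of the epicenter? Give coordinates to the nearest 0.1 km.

66.2 km east, 34.1 km north

Distance from S−P lag: d = Δt · v_P v_S / (v_P − v_S) = Δt · (6.11·3.36)/(6.11−3.36) ≈ 7.4653·Δt.
So d_Site 1 = 42.45, d_Site 2 = 205.13, d_Site 3 = 140.80 km.
Circle about each station: (x − 50.4)² + (y + 5.3)² = 42.45²; (x + 120.4)² + (y − 119.3)² = 205.13²; (x − 24.9)² + (y + 100.5)² = 140.80².
Subtracting pairs of circle equations eliminates x²+y² and gives linear equations (the radical axes):
-341.6 x + 249.2 y = -14115.91
-51.0 x − 190.4 y = -9870.63
Solving the 2×2 system: x ≈ 66.2, y ≈ 34.1 km.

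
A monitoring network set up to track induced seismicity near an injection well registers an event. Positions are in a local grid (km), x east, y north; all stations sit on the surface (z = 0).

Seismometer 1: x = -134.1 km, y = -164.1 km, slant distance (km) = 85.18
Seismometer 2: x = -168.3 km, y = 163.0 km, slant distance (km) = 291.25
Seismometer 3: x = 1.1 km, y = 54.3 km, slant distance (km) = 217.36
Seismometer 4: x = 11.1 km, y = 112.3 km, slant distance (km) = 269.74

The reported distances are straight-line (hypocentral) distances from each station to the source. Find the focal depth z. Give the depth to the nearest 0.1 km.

Each station gives a sphere (x−x_i)² + (y−y_i)² + z² = d_i² (stations at z=0).
Subtracting the Seismometer 1 sphere from Seismometer 2 and Seismometer 3: z² cancels, leaving linear equations in x and y:
-68.4 x + 654.2 y = -67588.66
270.4 x + 436.8 y = -81951.66
Solving: x ≈ -116.505, y ≈ -115.496 km (keep extra digits for the depth step; rounded: -116.5, -115.5).
Then from the Seismometer 1 sphere: z² = 85.18² − (x + 134.1)² − (y + 164.1)² with x = -116.505, y = -115.496, so z ≈ 67.703 ≈ 67.7 km.
Check against Seismometer 4 (with the unrounded solution): distance 269.74 ≈ 269.74 km. ✓

depth ≈ 67.7 km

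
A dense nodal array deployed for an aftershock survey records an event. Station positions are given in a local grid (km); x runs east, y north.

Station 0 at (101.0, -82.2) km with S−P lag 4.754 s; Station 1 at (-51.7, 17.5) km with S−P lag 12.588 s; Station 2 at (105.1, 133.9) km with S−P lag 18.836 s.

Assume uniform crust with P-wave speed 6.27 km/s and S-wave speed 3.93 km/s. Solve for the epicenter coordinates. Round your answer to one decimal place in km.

Distance from S−P lag: d = Δt · v_P v_S / (v_P − v_S) = Δt · (6.27·3.93)/(6.27−3.93) ≈ 10.5304·Δt.
So d_Station 0 = 50.06, d_Station 1 = 132.56, d_Station 2 = 198.35 km.
Circle about each station: (x − 101.0)² + (y + 82.2)² = 50.06²; (x + 51.7)² + (y − 17.5)² = 132.56²; (x − 105.1)² + (y − 133.9)² = 198.35².
Subtracting the Station 0 equation from the Station 1 and Station 2 equations removes the quadratic terms:
-305.4 x + 199.4 y = -29044.85
8.2 x + 432.2 y = -24819.34
Solving the 2×2 system: x ≈ 56.9, y ≈ -58.5 km.

x ≈ 56.9 km, y ≈ -58.5 km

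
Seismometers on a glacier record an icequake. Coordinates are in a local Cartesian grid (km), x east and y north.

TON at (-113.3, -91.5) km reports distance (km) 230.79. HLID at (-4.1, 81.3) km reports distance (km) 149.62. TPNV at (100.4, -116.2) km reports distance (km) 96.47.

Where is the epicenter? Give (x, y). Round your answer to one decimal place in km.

Circle about each station: (x + 113.3)² + (y + 91.5)² = 230.79²; (x + 4.1)² + (y − 81.3)² = 149.62²; (x − 100.4)² + (y + 116.2)² = 96.47².
Subtracting the TON equation from the HLID and TPNV equations removes the quadratic terms:
218.4 x + 345.6 y = 16295.24
427.4 x − 49.4 y = 46331.02
Solving the 2×2 system: x ≈ 106.1, y ≈ -19.9 km.

106.1 km east, -19.9 km north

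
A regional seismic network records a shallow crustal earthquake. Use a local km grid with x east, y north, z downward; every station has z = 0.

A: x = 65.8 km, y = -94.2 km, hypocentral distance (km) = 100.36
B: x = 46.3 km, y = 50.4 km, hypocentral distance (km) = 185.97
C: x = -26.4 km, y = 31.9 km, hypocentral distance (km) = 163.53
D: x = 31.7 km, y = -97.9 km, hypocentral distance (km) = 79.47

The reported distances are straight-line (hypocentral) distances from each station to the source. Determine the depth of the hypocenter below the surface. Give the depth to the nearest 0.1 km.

68.8 km

Each station gives a sphere (x−x_i)² + (y−y_i)² + z² = d_i² (stations at z=0).
Subtracting the A sphere from B and C: z² cancels, leaving linear equations in x and y:
-39.0 x + 289.2 y = -33032.14
-184.4 x + 252.2 y = -28158.64
Solving: x ≈ -4.305, y ≈ -114.800 km (keep extra digits for the depth step; rounded: -4.3, -114.8).
Then from the A sphere: z² = 100.36² − (x − 65.8)² − (y + 94.2)² with x = -4.305, y = -114.800, so z ≈ 68.797 ≈ 68.8 km.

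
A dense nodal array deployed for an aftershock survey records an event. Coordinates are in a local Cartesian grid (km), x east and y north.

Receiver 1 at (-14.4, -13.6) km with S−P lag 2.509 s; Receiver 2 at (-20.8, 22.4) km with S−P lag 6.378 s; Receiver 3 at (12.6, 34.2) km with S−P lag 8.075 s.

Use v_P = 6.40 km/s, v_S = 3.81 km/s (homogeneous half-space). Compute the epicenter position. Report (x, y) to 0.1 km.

Distance from S−P lag: d = Δt · v_P v_S / (v_P − v_S) = Δt · (6.40·3.81)/(6.40−3.81) ≈ 9.4147·Δt.
So d_Receiver 1 = 23.62, d_Receiver 2 = 60.05, d_Receiver 3 = 76.02 km.
Circle about each station: (x + 14.4)² + (y + 13.6)² = 23.62²; (x + 20.8)² + (y − 22.4)² = 60.05²; (x − 12.6)² + (y − 34.2)² = 76.02².
Subtracting pairs of circle equations eliminates x²+y² and gives linear equations (the radical axes):
-12.8 x + 72.0 y = -2506.02
54.0 x + 95.6 y = -4285.06
Solving the 2×2 system: x ≈ -13.5, y ≈ -37.2 km.

x ≈ -13.5 km, y ≈ -37.2 km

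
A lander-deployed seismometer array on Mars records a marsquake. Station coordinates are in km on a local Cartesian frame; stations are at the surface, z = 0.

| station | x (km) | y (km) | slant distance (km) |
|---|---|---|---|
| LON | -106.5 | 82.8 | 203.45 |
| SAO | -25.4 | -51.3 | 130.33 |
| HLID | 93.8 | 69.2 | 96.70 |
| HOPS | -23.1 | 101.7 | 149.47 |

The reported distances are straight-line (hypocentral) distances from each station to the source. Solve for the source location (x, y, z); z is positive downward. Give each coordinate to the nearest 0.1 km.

x ≈ 68.9 km, y ≈ 6.3 km, depth ≈ 69.1 km

Each station gives a sphere (x−x_i)² + (y−y_i)² + z² = d_i² (stations at z=0).
Subtracting the LON sphere from SAO and HLID: z² cancels, leaving linear equations in x and y:
162.2 x − 268.2 y = 9484.75
400.6 x − 27.2 y = 27430.00
Solving: x ≈ 68.900, y ≈ 6.305 km (keep extra digits for the depth step; rounded: 68.9, 6.3).
Then from the LON sphere: z² = 203.45² − (x + 106.5)² − (y − 82.8)² with x = 68.900, y = 6.305, so z ≈ 69.103 ≈ 69.1 km.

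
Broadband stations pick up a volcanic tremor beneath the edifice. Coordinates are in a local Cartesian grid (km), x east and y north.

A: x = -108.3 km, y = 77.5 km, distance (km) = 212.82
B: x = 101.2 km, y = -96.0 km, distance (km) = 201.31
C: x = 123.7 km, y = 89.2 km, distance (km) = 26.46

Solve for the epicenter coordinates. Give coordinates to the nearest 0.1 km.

(102.7, 105.3)

Circle about each station: (x + 108.3)² + (y − 77.5)² = 212.82²; (x − 101.2)² + (y + 96.0)² = 201.31²; (x − 123.7)² + (y − 89.2)² = 26.46².
Subtracting pairs of circle equations eliminates x²+y² and gives linear equations (the radical axes):
419.0 x − 347.0 y = 6488.94
464.0 x + 23.4 y = 50115.41
Solving the 2×2 system: x ≈ 102.7, y ≈ 105.3 km.
Check against A (with the unrounded x, y): √((x + 108.3)²+(y − 77.5)²) = 212.82 ≈ 212.82 km. ✓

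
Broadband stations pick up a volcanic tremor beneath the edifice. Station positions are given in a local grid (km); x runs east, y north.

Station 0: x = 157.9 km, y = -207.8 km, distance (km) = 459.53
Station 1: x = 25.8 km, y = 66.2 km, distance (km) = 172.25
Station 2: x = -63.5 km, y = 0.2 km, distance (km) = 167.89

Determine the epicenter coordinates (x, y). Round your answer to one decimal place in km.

Circle about each station: (x − 157.9)² + (y + 207.8)² = 459.53²; (x − 25.8)² + (y − 66.2)² = 172.25²; (x + 63.5)² + (y − 0.2)² = 167.89².
Subtracting the Station 0 equation from the Station 1 and Station 2 equations removes the quadratic terms:
-264.2 x + 548.0 y = 118432.59
-442.8 x + 416.0 y = 118899.81
Solving the 2×2 system: x ≈ -119.7, y ≈ 158.4 km.

-119.7 km east, 158.4 km north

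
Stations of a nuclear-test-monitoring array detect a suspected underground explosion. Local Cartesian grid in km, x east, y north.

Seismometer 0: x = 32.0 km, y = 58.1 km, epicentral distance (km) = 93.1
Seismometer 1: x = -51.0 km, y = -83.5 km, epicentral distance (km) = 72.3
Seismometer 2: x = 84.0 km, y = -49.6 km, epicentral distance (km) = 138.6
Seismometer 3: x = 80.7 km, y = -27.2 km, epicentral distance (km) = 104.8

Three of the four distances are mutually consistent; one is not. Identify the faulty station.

Solve using three stations at a time. Using Seismometer 0, Seismometer 1, Seismometer 3 (subtract circle equations pairwise → linear system) gives (x, y) ≈ (-23.6, -16.6).
Distances from that point to each station vs reported:
  Seismometer 0: calculated 93.1 vs reported 93.1 → residual 0.0 km
  Seismometer 1: calculated 72.3 vs reported 72.3 → residual 0.0 km
  Seismometer 2: calculated 112.5 vs reported 138.6 → residual 26.1 km
  Seismometer 3: calculated 104.8 vs reported 104.8 → residual 0.0 km
Seismometer 0, Seismometer 1, Seismometer 3 are mutually consistent (residuals ≈ 0); Seismometer 2 is off by 26.1 km.

Seismometer 2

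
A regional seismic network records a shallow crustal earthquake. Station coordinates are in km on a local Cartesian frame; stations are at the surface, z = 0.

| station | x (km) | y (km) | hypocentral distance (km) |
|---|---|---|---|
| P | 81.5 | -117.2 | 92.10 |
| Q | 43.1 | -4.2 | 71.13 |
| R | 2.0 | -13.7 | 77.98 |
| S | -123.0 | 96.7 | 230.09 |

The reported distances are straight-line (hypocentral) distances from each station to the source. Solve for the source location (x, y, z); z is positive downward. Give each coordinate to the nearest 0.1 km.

(44.8, -51.5, 53.1)

Each station gives a sphere (x−x_i)² + (y−y_i)² + z² = d_i² (stations at z=0).
Subtracting the P sphere from Q and R: z² cancels, leaving linear equations in x and y:
-76.8 x + 226.0 y = -15079.91
-159.0 x + 207.0 y = -17784.87
Solving: x ≈ 44.810, y ≈ -51.498 km (keep extra digits for the depth step; rounded: 44.8, -51.5).
Then from the P sphere: z² = 92.10² − (x − 81.5)² − (y + 117.2)² with x = 44.810, y = -51.498, so z ≈ 53.099 ≈ 53.1 km.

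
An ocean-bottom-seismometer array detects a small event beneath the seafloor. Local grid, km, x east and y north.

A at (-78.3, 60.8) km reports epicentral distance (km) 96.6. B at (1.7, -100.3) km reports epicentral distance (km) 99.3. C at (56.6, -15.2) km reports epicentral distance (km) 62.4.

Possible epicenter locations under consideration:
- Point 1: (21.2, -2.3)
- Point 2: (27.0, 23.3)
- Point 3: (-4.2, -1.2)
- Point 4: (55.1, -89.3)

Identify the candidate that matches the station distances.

Point 3

For each candidate, compare |candidate − station| to the reported distance:
Point 1: residuals A 21.2, B 0.6, C 24.7 → max 24.7 km
Point 2: residuals A 15.2, B 26.9, C 13.8 → max 26.9 km
Point 3: residuals A 0.0, B 0.0, C 0.0 → max 0.0 km
Point 4: residuals A 104.2, B 44.8, C 11.7 → max 104.2 km
Only Point 3 has all residuals ≈ 0.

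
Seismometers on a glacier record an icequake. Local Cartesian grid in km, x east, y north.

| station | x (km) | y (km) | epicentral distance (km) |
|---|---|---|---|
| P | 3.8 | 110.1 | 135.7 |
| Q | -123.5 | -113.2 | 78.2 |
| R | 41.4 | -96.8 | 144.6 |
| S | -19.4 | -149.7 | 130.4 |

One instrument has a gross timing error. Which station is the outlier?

P

Solve using three stations at a time. Using Q, R, S (subtract circle equations pairwise → linear system) gives (x, y) ≈ (-92.2, -41.5).
Distances from that point to each station vs reported:
  P: calculated 179.5 vs reported 135.7 → residual 43.8 km
  Q: calculated 78.2 vs reported 78.2 → residual 0.0 km
  R: calculated 144.6 vs reported 144.6 → residual 0.0 km
  S: calculated 130.4 vs reported 130.4 → residual 0.0 km
Q, R, S are mutually consistent (residuals ≈ 0); P is off by 43.8 km.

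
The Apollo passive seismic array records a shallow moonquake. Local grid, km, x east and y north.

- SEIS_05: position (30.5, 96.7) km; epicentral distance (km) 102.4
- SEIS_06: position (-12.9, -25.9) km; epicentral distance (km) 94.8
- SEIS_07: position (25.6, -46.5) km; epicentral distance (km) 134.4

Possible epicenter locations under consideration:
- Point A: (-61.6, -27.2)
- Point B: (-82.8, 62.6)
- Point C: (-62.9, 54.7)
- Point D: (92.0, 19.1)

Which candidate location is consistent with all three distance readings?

For each candidate, compare |candidate − station| to the reported distance:
Point A: residuals SEIS_05 52.0, SEIS_06 46.1, SEIS_07 45.1 → max 52.0 km
Point B: residuals SEIS_05 15.9, SEIS_06 18.0, SEIS_07 19.4 → max 19.4 km
Point C: residuals SEIS_05 0.0, SEIS_06 0.0, SEIS_07 0.0 → max 0.0 km
Point D: residuals SEIS_05 3.4, SEIS_06 19.3, SEIS_07 41.1 → max 41.1 km
Only Point C has all residuals ≈ 0.

Point C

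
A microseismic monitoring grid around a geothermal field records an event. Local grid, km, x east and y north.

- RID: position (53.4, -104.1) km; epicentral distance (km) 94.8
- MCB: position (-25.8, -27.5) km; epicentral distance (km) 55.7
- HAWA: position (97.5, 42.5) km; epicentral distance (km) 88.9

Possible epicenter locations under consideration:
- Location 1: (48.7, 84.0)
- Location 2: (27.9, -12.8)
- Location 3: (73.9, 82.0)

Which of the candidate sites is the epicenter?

For each candidate, compare |candidate − station| to the reported distance:
Location 1: residuals RID 93.4, MCB 78.4, HAWA 24.8 → max 93.4 km
Location 2: residuals RID 0.0, MCB 0.0, HAWA 0.0 → max 0.0 km
Location 3: residuals RID 92.4, MCB 92.4, HAWA 42.9 → max 92.4 km
Only Location 2 has all residuals ≈ 0.

Location 2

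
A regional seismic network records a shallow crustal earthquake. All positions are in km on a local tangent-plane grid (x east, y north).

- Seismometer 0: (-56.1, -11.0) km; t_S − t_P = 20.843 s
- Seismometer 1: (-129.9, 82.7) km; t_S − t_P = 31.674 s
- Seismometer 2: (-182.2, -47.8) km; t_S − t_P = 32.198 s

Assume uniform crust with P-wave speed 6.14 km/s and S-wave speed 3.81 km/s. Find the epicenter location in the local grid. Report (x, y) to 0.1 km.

(138.6, -87.7)

Distance from S−P lag: d = Δt · v_P v_S / (v_P − v_S) = Δt · (6.14·3.81)/(6.14−3.81) ≈ 10.0401·Δt.
So d_Seismometer 0 = 209.27, d_Seismometer 1 = 318.01, d_Seismometer 2 = 323.27 km.
Circle about each station: (x + 56.1)² + (y + 11.0)² = 209.27²; (x + 129.9)² + (y − 82.7)² = 318.01²; (x + 182.2)² + (y + 47.8)² = 323.27².
Subtracting the Seismometer 0 equation from the Seismometer 1 and Seismometer 2 equations removes the quadratic terms:
-147.6 x + 187.4 y = -36891.34
-252.2 x − 73.6 y = -28496.09
Solving the 2×2 system: x ≈ 138.6, y ≈ -87.7 km.
Check against Seismometer 0 (with the unrounded x, y): √((x + 56.1)²+(y + 11.0)²) = 209.25 ≈ 209.27 km. ✓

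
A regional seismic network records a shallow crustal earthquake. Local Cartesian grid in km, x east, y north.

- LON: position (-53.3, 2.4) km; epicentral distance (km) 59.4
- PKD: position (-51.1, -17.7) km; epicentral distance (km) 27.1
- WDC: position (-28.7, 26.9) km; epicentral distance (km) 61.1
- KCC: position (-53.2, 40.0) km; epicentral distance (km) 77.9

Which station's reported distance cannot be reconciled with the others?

Solve using three stations at a time. Using PKD, WDC, KCC (subtract circle equations pairwise → linear system) gives (x, y) ≈ (-29.5, -34.2).
Distances from that point to each station vs reported:
  LON: calculated 43.7 vs reported 59.4 → residual 15.7 km
  PKD: calculated 27.2 vs reported 27.1 → residual 0.1 km
  WDC: calculated 61.2 vs reported 61.1 → residual 0.1 km
  KCC: calculated 77.9 vs reported 77.9 → residual 0.0 km
PKD, WDC, KCC are mutually consistent (residuals ≈ 0); LON is off by 15.7 km.

LON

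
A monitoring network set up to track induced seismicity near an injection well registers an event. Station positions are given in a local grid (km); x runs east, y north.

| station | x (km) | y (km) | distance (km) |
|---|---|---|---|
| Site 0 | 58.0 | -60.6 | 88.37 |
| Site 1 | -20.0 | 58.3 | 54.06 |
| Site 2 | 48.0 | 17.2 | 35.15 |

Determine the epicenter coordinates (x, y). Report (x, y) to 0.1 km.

Circle about each station: (x − 58.0)² + (y + 60.6)² = 88.37²; (x + 20.0)² + (y − 58.3)² = 54.06²; (x − 48.0)² + (y − 17.2)² = 35.15².
Subtracting the Site 0 equation from the Site 1 and Site 2 equations removes the quadratic terms:
-156.0 x + 237.8 y = 1649.30
-20.0 x + 155.6 y = 2137.21
Solving the 2×2 system: x ≈ 12.9, y ≈ 15.4 km.

x ≈ 12.9 km, y ≈ 15.4 km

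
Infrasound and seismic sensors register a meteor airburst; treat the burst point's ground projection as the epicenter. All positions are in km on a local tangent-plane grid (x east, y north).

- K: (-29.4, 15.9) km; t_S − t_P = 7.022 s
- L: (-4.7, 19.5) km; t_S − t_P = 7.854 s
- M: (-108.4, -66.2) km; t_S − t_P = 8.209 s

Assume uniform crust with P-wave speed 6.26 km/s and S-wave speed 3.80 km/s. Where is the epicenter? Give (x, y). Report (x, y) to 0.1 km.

(-30.3, -52.0)

Distance from S−P lag: d = Δt · v_P v_S / (v_P − v_S) = Δt · (6.26·3.80)/(6.26−3.80) ≈ 9.6699·Δt.
So d_K = 67.90, d_L = 75.95, d_M = 79.38 km.
Circle about each station: (x + 29.4)² + (y − 15.9)² = 67.90²; (x + 4.7)² + (y − 19.5)² = 75.95²; (x + 108.4)² + (y + 66.2)² = 79.38².
Subtracting the K equation from the L and M equations removes the quadratic terms:
49.4 x + 7.2 y = -1872.82
-158.0 x − 164.2 y = 13325.06
Solving the 2×2 system: x ≈ -30.3, y ≈ -52.0 km.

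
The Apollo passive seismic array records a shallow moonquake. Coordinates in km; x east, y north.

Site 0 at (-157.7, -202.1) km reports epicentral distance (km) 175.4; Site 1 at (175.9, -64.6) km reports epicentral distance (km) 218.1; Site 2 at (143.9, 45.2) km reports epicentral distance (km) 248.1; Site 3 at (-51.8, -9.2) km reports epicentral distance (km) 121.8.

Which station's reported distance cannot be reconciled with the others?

Site 0

Solve using three stations at a time. Using Site 1, Site 2, Site 3 (subtract circle equations pairwise → linear system) gives (x, y) ≈ (-32.3, -129.4).
Distances from that point to each station vs reported:
  Site 0: calculated 144.9 vs reported 175.4 → residual 30.5 km
  Site 1: calculated 218.1 vs reported 218.1 → residual 0.0 km
  Site 2: calculated 248.1 vs reported 248.1 → residual 0.0 km
  Site 3: calculated 121.8 vs reported 121.8 → residual 0.0 km
Site 1, Site 2, Site 3 are mutually consistent (residuals ≈ 0); Site 0 is off by 30.5 km.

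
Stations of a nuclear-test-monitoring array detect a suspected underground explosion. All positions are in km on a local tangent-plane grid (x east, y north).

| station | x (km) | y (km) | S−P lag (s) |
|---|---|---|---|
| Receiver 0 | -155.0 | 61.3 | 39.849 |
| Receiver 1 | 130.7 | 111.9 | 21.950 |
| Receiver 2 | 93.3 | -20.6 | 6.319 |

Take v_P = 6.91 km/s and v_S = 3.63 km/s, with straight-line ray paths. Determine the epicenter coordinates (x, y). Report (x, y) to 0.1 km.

Distance from S−P lag: d = Δt · v_P v_S / (v_P − v_S) = Δt · (6.91·3.63)/(6.91−3.63) ≈ 7.6473·Δt.
So d_Receiver 0 = 304.74, d_Receiver 1 = 167.86, d_Receiver 2 = 48.32 km.
Circle about each station: (x + 155.0)² + (y − 61.3)² = 304.74²; (x − 130.7)² + (y − 111.9)² = 167.86²; (x − 93.3)² + (y + 20.6)² = 48.32².
Subtracting pairs of circle equations eliminates x²+y² and gives linear equations (the radical axes):
571.4 x + 101.2 y = 66510.90
496.6 x − 163.8 y = 71878.21
Solving the 2×2 system: x ≈ 126.3, y ≈ -55.9 km.

(126.3, -55.9)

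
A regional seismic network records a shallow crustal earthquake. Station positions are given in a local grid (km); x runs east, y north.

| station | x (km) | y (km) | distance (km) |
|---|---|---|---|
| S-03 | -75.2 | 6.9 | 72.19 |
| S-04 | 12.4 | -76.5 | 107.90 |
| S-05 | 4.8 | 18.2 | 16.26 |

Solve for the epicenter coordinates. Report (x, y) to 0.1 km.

Circle about each station: (x + 75.2)² + (y − 6.9)² = 72.19²; (x − 12.4)² + (y + 76.5)² = 107.90²; (x − 4.8)² + (y − 18.2)² = 16.26².
Subtracting the S-03 equation from the S-04 and S-05 equations removes the quadratic terms:
175.2 x − 166.8 y = -6127.65
160.0 x + 22.6 y = -401.36
Solving the 2×2 system: x ≈ -6.7, y ≈ 29.7 km.
Check against S-03 (with the unrounded x, y): √((x + 75.2)²+(y − 6.9)²) = 72.19 ≈ 72.19 km. ✓

x ≈ -6.7 km, y ≈ 29.7 km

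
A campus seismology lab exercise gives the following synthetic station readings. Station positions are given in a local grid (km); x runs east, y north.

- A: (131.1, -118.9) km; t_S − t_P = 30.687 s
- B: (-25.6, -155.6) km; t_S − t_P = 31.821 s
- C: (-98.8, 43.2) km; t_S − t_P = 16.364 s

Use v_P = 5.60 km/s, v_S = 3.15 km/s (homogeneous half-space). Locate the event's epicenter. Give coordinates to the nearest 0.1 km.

x ≈ 16.0 km, y ≈ 69.7 km

Distance from S−P lag: d = Δt · v_P v_S / (v_P − v_S) = Δt · (5.60·3.15)/(5.60−3.15) ≈ 7.2000·Δt.
So d_A = 220.95, d_B = 229.11, d_C = 117.82 km.
Circle about each station: (x − 131.1)² + (y + 118.9)² = 220.95²; (x + 25.6)² + (y + 155.6)² = 229.11²; (x + 98.8)² + (y − 43.2)² = 117.82².
Subtracting pairs of circle equations eliminates x²+y² and gives linear equations (the radical axes):
-313.4 x − 73.4 y = -10130.19
-459.8 x + 324.2 y = 15240.61
Solving the 2×2 system: x ≈ 16.0, y ≈ 69.7 km.
Check against A (with the unrounded x, y): √((x − 131.1)²+(y + 118.9)²) = 220.95 ≈ 220.95 km. ✓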